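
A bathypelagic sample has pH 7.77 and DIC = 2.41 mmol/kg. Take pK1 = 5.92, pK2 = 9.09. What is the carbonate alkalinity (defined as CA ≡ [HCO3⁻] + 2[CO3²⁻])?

CA = 2.49 mmol/kg

CA = [HCO3⁻] + 2[CO3²⁻] = (α₁ + 2α₂)·DIC
At pH 7.77: [H⁺]/K1 = 10^-1.85 = 0.014125, K2/[H⁺] = 10^-1.32 = 0.047863
α₁ = 1/(1 + 0.014125 + 0.047863) = 1/1.0620 = 0.9416; α₂ = α₁·K2/[H⁺] = 0.04507
α₁ + 2α₂ = 1.0318
CA = 1.0318 × 2.41 = 2.49 mmol/kg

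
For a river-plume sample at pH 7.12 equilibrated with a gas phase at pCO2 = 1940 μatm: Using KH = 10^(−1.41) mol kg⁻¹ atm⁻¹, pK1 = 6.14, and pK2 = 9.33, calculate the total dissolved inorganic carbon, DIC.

DIC = 0.801 mmol/kg

[CO2*] = KH · pCO2 = 10^(−1.41) × 1940×10^-6 = 7.547×10^-5 mol/kg
α₀ = 1/(1 + K1/[H⁺] + K1K2/[H⁺]²) = 1/(1 + 10^+0.98 + 10^-1.23) = 0.09426
DIC = [CO2*]/α₀ = 7.547×10^-5 / 0.09426 = 0.801 mmol/kg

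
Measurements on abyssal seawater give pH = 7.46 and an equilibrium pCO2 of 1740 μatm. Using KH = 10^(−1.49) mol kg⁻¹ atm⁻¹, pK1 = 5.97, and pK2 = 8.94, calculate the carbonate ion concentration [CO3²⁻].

[CO3²⁻] = 0.0576 mmol/kg

[CO2*] = KH · pCO2 = 10^(−1.49) × 1740×10^-6 = 5.631×10^-5 mol/kg
α₀ = 1/(1 + K1/[H⁺] + K1K2/[H⁺]²) = 1/(1 + 10^+1.49 + 10^+0.01) = 0.03037
DIC = [CO2*]/α₀ = 5.631×10^-5 / 0.03037 = 1.854 mmol/kg
[CO3²⁻] = α₂·DIC; α₂ = 0.03108, so [CO3²⁻] = 0.03108 × 1.854 = 0.0576 mmol/kg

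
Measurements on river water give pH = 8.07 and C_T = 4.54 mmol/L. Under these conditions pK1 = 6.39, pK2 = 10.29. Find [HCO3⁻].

α₁ = 1 / (1 + [H⁺]/K1 + K2/[H⁺]) = 1 / (1 + 10^-1.68 + 10^-2.22)
   = 1 / (1 + 0.020893 + 0.0060256) = 1/1.0269 = 0.9738
[HCO3⁻] = α₁ × DIC = 0.9738 × 4.54 = 4.42 mmol/L

[HCO3⁻] = 4.42 mmol/L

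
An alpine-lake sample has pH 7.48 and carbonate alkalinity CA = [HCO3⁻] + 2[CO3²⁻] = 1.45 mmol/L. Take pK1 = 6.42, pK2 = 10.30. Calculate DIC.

DIC = 1.57 mmol/L

CA = [HCO3⁻] + 2[CO3²⁻] = (α₁ + 2α₂)·DIC
At pH 7.48: [H⁺]/K1 = 10^-1.06 = 0.087096, K2/[H⁺] = 10^-2.82 = 0.0015136
α₁ = 1/(1 + 0.087096 + 0.0015136) = 1/1.0886 = 0.9186; α₂ = α₁·K2/[H⁺] = 0.001390
α₁ + 2α₂ = 0.9214
DIC = CA / (α₁ + 2α₂) = 1.45 / 0.9214 = 1.57 mmol/L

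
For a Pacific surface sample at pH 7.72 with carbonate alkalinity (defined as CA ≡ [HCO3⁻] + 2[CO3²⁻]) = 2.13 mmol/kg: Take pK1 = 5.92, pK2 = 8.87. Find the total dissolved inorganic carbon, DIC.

DIC = 2.03 mmol/kg

CA = [HCO3⁻] + 2[CO3²⁻] = (α₁ + 2α₂)·DIC
At pH 7.72: [H⁺]/K1 = 10^-1.80 = 0.015849, K2/[H⁺] = 10^-1.15 = 0.070795
α₁ = 1/(1 + 0.015849 + 0.070795) = 1/1.0866 = 0.9203; α₂ = α₁·K2/[H⁺] = 0.06515
α₁ + 2α₂ = 1.0506
DIC = CA / (α₁ + 2α₂) = 2.13 / 1.0506 = 2.03 mmol/kg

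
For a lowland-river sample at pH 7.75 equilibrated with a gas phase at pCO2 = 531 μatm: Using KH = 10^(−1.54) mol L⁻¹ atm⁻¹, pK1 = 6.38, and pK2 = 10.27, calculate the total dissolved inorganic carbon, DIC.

DIC = 0.375 mmol/L

[CO2*] = KH · pCO2 = 10^(−1.54) × 531×10^-6 = 1.531×10^-5 mol/L
α₀ = 1/(1 + K1/[H⁺] + K1K2/[H⁺]²) = 1/(1 + 10^+1.37 + 10^-1.15) = 0.04079
DIC = [CO2*]/α₀ = 1.531×10^-5 / 0.04079 = 0.375 mmol/L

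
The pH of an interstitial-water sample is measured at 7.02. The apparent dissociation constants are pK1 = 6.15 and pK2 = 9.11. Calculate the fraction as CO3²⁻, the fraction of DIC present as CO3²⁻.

α₂ = 1 / (1 + [H⁺]/K2 + [H⁺]²/(K1K2)) = 1 / (1 + 10^+2.09 + 10^+1.22)
   = 1 / (1 + 123.03 + 16.596) = 1/140.62 = 0.007111

α₂ = 0.00711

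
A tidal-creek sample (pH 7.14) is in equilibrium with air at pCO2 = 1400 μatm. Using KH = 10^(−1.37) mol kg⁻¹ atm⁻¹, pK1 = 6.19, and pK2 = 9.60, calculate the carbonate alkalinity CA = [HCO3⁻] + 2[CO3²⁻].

CA = 0.536 mmol/kg

[CO2*] = KH · pCO2 = 10^(−1.37) × 1400×10^-6 = 5.972×10^-5 mol/kg
α₀ = 1/(1 + K1/[H⁺] + K1K2/[H⁺]²) = 1/(1 + 10^+0.95 + 10^-1.51) = 0.1006
DIC = [CO2*]/α₀ = 5.972×10^-5 / 0.1006 = 0.5938 mmol/kg
CA = (α₁ + 2α₂)·DIC = (0.8963 + 2×0.003108) × 0.5938 = 0.536 mmol/kg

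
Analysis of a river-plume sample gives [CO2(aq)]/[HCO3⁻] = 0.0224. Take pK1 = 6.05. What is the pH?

From K1 = [H⁺][HCO3⁻]/[CO2(aq)]:  pH = pK1 − log₁₀([CO2(aq)]/[HCO3⁻])
log₁₀(0.0224) = -1.650
pH = 6.05 − (-1.650) = 7.70

pH = 7.70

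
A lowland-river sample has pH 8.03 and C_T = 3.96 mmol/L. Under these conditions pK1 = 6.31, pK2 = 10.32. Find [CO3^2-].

α₂ = 1 / (1 + [H⁺]/K2 + [H⁺]²/(K1K2)) = 1 / (1 + 10^+2.29 + 10^+0.57)
   = 1 / (1 + 194.98 + 3.7154) = 1/199.70 = 0.005008
[CO3²⁻] = α₂ × DIC = 0.005008 × 3.96 = 0.0198 mmol/L = 19.8 μmol/L

[CO3²⁻] = 19.8 μmol/L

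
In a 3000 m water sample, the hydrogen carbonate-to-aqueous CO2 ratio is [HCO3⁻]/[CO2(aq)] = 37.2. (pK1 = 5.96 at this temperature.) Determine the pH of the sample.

From K1 = [H⁺][HCO3⁻]/[CO2(aq)]:  pH = pK1 + log₁₀([HCO3⁻]/[CO2(aq)])
log₁₀(37.2) = +1.571
pH = 5.96 + (+1.571) = 7.53

pH = 7.53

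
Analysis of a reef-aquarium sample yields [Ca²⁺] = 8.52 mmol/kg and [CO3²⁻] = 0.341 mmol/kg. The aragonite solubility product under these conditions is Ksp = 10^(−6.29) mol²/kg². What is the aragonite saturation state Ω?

Ksp = 10^(−6.29) = 5.129×10^-7
Ω = [Ca²⁺][CO3²⁻]/Ksp = (8.52×10^-3)(0.341×10^-3) / 5.129×10^-7 = 5.66

Ω = 5.66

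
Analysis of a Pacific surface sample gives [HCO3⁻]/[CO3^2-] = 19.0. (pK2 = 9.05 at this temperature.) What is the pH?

pH = 7.77

From K2 = [H⁺][CO3^2-]/[HCO3⁻]:  pH = pK2 − log₁₀([HCO3⁻]/[CO3^2-])
log₁₀(19.0) = +1.279
pH = 9.05 − (+1.279) = 7.77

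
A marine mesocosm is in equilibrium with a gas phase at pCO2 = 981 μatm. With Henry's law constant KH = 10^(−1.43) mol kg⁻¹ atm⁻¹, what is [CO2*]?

[CO2*] = 36.4 μmol/kg

KH = 10^(−1.43) = 3.715×10^-2 mol kg⁻¹ atm⁻¹
[CO2*] = KH · pCO2 = 3.715×10^-2 × 981×10^-6 atm = 3.64×10^-5 mol/kg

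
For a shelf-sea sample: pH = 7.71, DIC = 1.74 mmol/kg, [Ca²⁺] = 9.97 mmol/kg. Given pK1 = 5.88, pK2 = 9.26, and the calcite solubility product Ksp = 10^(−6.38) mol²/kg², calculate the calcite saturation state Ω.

α₂ = 1 / (1 + [H⁺]/K2 + [H⁺]²/(K1K2)) = 1 / (1 + 10^+1.55 + 10^-0.28)
   = 1 / (1 + 35.481 + 0.52481) = 1/37.006 = 0.02702
[CO3²⁻] = α₂ × DIC = 0.02702 × 1.74 = 0.04702 mmol/kg
Ksp = 10^(−6.38) = 4.169×10^-7
Ω = [Ca²⁺][CO3²⁻]/Ksp = (9.97×10^-3)(4.702×10^-5) / 4.169×10^-7 = 1.12

Ω = 1.12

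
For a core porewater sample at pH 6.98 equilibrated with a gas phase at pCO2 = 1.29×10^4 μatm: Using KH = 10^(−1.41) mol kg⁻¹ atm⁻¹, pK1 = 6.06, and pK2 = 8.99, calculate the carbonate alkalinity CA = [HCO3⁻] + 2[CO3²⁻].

[CO2*] = KH · pCO2 = 10^(−1.41) × 1.29×10^4×10^-6 = 5.019×10^-4 mol/kg
α₀ = 1/(1 + K1/[H⁺] + K1K2/[H⁺]²) = 1/(1 + 10^+0.92 + 10^-1.09) = 0.1064
DIC = [CO2*]/α₀ = 5.019×10^-4 / 0.1064 = 4.717 mmol/kg
CA = (α₁ + 2α₂)·DIC = (0.8850 + 2×0.008648) × 4.717 = 4.26 mmol/kg

CA = 4.26 mmol/kg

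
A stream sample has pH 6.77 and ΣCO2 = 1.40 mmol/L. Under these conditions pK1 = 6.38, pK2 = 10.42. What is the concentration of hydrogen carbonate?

α₁ = 1 / (1 + [H⁺]/K1 + K2/[H⁺]) = 1 / (1 + 10^-0.39 + 10^-3.65)
   = 1 / (1 + 0.40738 + 0.00022387) = 1/1.4076 = 0.7104
[HCO3⁻] = α₁ × DIC = 0.7104 × 1.40 = 0.995 mmol/L

[HCO3⁻] = 0.995 mmol/L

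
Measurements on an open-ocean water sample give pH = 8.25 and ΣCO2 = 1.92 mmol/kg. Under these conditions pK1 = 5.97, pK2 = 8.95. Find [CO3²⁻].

[CO3²⁻] = 0.318 mmol/kg

α₂ = 1 / (1 + [H⁺]/K2 + [H⁺]²/(K1K2)) = 1 / (1 + 10^+0.70 + 10^-1.58)
   = 1 / (1 + 5.0119 + 0.026303) = 1/6.0382 = 0.1656
[CO3²⁻] = α₂ × DIC = 0.1656 × 1.92 = 0.318 mmol/kg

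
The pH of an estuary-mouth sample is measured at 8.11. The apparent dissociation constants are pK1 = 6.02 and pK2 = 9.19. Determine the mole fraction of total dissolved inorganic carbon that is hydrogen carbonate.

α₁ = 1 / (1 + [H⁺]/K1 + K2/[H⁺]) = 1 / (1 + 10^-2.09 + 10^-1.08)
   = 1 / (1 + 0.0081283 + 0.083176) = 1/1.0913 = 0.9163

α₁ = 0.916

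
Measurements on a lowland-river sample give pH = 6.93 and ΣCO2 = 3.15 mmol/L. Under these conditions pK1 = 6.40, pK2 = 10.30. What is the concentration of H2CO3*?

α₀ = 1 / (1 + K1/[H⁺] + K1K2/[H⁺]²) = 1 / (1 + 10^+0.53 + 10^-2.84)
   = 1 / (1 + 3.3884 + 0.0014454) = 1/4.3899 = 0.2278
[CO2*] = α₀ × DIC = 0.2278 × 3.15 = 0.718 mmol/L

[CO2*] = 0.718 mmol/L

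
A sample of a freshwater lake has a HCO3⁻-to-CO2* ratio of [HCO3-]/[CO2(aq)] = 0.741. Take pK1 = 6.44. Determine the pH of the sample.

pH = 6.31

From K1 = [H⁺][HCO3-]/[CO2(aq)]:  pH = pK1 + log₁₀([HCO3-]/[CO2(aq)])
log₁₀(0.741) = -0.130
pH = 6.44 + (-0.130) = 6.31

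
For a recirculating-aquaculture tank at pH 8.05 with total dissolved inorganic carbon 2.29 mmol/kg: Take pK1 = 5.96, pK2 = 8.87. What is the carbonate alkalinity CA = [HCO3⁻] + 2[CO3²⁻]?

CA = 2.57 mmol/kg

CA = [HCO3⁻] + 2[CO3²⁻] = (α₁ + 2α₂)·DIC
At pH 8.05: [H⁺]/K1 = 10^-2.09 = 0.0081283, K2/[H⁺] = 10^-0.82 = 0.15136
α₁ = 1/(1 + 0.0081283 + 0.15136) = 1/1.1595 = 0.8625; α₂ = α₁·K2/[H⁺] = 0.1305
α₁ + 2α₂ = 1.1235
CA = 1.1235 × 2.29 = 2.57 mmol/kg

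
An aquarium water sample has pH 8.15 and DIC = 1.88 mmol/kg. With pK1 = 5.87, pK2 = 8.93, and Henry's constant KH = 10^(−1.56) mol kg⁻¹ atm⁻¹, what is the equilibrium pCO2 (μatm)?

α₀ = 1 / (1 + K1/[H⁺] + K1K2/[H⁺]²) = 1 / (1 + 10^+2.28 + 10^+1.50)
   = 1 / (1 + 190.55 + 31.623) = 1/223.17 = 0.004481
[CO2*] = α₀ × DIC = 0.004481 × 1.88 = 0.008424 mmol/kg = 8.424 μmol/kg
pCO2 = [CO2*]/KH = 8.424×10^-6 / 2.754×10^-2 = 306 μatm

pCO2 = 306 μatm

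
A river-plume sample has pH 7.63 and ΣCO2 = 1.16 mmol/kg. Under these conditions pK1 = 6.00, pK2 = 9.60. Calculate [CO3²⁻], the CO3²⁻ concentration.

[CO3²⁻] = 12.0 μmol/kg

α₂ = 1 / (1 + [H⁺]/K2 + [H⁺]²/(K1K2)) = 1 / (1 + 10^+1.97 + 10^+0.34)
   = 1 / (1 + 93.325 + 2.1878) = 1/96.513 = 0.01036
[CO3²⁻] = α₂ × DIC = 0.01036 × 1.16 = 0.0120 mmol/kg = 12.0 μmol/kg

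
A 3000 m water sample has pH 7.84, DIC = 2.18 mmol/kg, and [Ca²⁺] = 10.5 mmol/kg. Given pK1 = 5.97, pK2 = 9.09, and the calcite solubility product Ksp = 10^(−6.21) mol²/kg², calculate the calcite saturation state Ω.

Ω = 1.95

α₂ = 1 / (1 + [H⁺]/K2 + [H⁺]²/(K1K2)) = 1 / (1 + 10^+1.25 + 10^-0.62)
   = 1 / (1 + 17.783 + 0.23988) = 1/19.023 = 0.05257
[CO3²⁻] = α₂ × DIC = 0.05257 × 2.18 = 0.1146 mmol/kg
Ksp = 10^(−6.21) = 6.166×10^-7
Ω = [Ca²⁺][CO3²⁻]/Ksp = (10.5×10^-3)(1.146×10^-4) / 6.166×10^-7 = 1.95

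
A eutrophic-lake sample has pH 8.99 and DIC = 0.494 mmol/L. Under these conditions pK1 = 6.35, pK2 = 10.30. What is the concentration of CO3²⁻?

[CO3²⁻] = 0.0230 mmol/L

α₂ = 1 / (1 + [H⁺]/K2 + [H⁺]²/(K1K2)) = 1 / (1 + 10^+1.31 + 10^-1.33)
   = 1 / (1 + 20.417 + 0.046774) = 1/21.464 = 0.04659
[CO3²⁻] = α₂ × DIC = 0.04659 × 0.494 = 0.0230 mmol/L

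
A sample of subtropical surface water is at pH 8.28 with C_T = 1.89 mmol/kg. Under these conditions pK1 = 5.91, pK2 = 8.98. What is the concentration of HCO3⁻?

α₁ = 1 / (1 + [H⁺]/K1 + K2/[H⁺]) = 1 / (1 + 10^-2.37 + 10^-0.70)
   = 1 / (1 + 0.0042658 + 0.19953) = 1/1.2038 = 0.8307
[HCO3⁻] = α₁ × DIC = 0.8307 × 1.89 = 1.57 mmol/kg

[HCO3⁻] = 1.57 mmol/kg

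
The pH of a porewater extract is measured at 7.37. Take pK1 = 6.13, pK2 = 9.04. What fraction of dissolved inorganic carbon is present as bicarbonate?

α₁ = 0.927

α₁ = 1 / (1 + [H⁺]/K1 + K2/[H⁺]) = 1 / (1 + 10^-1.24 + 10^-1.67)
   = 1 / (1 + 0.057544 + 0.021380) = 1/1.0789 = 0.9268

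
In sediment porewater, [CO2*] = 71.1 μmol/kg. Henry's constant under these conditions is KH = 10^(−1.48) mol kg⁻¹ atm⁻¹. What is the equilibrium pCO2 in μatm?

pCO2 = 2150 μatm

KH = 10^(−1.48) = 3.311×10^-2 mol kg⁻¹ atm⁻¹
pCO2 = [CO2*]/KH = 71.1×10^-6 / 3.311×10^-2 = 2.15×10^-3 atm = 2150 μatm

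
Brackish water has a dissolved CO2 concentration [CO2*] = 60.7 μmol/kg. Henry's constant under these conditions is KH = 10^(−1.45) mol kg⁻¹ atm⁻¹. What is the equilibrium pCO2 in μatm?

pCO2 = 1710 μatm

KH = 10^(−1.45) = 3.548×10^-2 mol kg⁻¹ atm⁻¹
pCO2 = [CO2*]/KH = 60.7×10^-6 / 3.548×10^-2 = 1.71×10^-3 atm = 1710 μatm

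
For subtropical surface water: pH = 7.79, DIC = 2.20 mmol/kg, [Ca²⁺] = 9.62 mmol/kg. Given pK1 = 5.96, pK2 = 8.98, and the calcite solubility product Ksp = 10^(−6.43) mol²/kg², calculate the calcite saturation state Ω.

α₂ = 1 / (1 + [H⁺]/K2 + [H⁺]²/(K1K2)) = 1 / (1 + 10^+1.19 + 10^-0.64)
   = 1 / (1 + 15.488 + 0.22909) = 1/16.717 = 0.05982
[CO3²⁻] = α₂ × DIC = 0.05982 × 2.20 = 0.1316 mmol/kg
Ksp = 10^(−6.43) = 3.715×10^-7
Ω = [Ca²⁺][CO3²⁻]/Ksp = (9.62×10^-3)(1.316×10^-4) / 3.715×10^-7 = 3.41

Ω = 3.41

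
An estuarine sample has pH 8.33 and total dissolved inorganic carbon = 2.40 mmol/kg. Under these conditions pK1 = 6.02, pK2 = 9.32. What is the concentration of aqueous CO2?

α₀ = 1 / (1 + K1/[H⁺] + K1K2/[H⁺]²) = 1 / (1 + 10^+2.31 + 10^+1.32)
   = 1 / (1 + 204.17 + 20.893) = 1/226.07 = 0.004423
[CO2*] = α₀ × DIC = 0.004423 × 2.40 = 0.0106 mmol/kg = 10.6 μmol/kg

[CO2*] = 10.6 μmol/kg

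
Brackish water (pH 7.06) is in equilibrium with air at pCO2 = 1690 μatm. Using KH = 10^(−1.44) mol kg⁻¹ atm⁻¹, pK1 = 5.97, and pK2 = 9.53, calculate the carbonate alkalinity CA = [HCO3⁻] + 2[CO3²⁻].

CA = 0.760 mmol/kg

[CO2*] = KH · pCO2 = 10^(−1.44) × 1690×10^-6 = 6.136×10^-5 mol/kg
α₀ = 1/(1 + K1/[H⁺] + K1K2/[H⁺]²) = 1/(1 + 10^+1.09 + 10^-1.38) = 0.07494
DIC = [CO2*]/α₀ = 6.136×10^-5 / 0.07494 = 0.8188 mmol/kg
CA = (α₁ + 2α₂)·DIC = (0.9219 + 2×0.003124) × 0.8188 = 0.760 mmol/kg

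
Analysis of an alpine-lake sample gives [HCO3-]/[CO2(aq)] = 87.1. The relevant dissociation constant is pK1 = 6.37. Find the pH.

From K1 = [H⁺][HCO3-]/[CO2(aq)]:  pH = pK1 + log₁₀([HCO3-]/[CO2(aq)])
log₁₀(87.1) = +1.940
pH = 6.37 + (+1.940) = 8.31

pH = 8.31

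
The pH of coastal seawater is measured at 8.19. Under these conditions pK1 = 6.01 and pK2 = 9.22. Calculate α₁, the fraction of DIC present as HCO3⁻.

α₁ = 1 / (1 + [H⁺]/K1 + K2/[H⁺]) = 1 / (1 + 10^-2.18 + 10^-1.03)
   = 1 / (1 + 0.0066069 + 0.093325) = 1/1.0999 = 0.9091

α₁ = 0.909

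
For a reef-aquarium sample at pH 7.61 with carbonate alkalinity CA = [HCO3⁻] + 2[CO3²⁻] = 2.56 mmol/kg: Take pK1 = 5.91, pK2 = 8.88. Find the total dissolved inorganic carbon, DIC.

CA = [HCO3⁻] + 2[CO3²⁻] = (α₁ + 2α₂)·DIC
At pH 7.61: [H⁺]/K1 = 10^-1.70 = 0.019953, K2/[H⁺] = 10^-1.27 = 0.053703
α₁ = 1/(1 + 0.019953 + 0.053703) = 1/1.0737 = 0.9314; α₂ = α₁·K2/[H⁺] = 0.05002
α₁ + 2α₂ = 1.0314
DIC = CA / (α₁ + 2α₂) = 2.56 / 1.0314 = 2.48 mmol/kg

DIC = 2.48 mmol/kg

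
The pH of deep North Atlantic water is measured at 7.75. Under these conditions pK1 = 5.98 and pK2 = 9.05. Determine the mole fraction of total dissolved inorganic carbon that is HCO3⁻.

α₁ = 1 / (1 + [H⁺]/K1 + K2/[H⁺]) = 1 / (1 + 10^-1.77 + 10^-1.30)
   = 1 / (1 + 0.016982 + 0.050119) = 1/1.0671 = 0.9371

α₁ = 0.937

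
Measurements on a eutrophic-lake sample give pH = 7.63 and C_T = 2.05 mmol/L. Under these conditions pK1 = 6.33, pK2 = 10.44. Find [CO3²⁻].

α₂ = 1 / (1 + [H⁺]/K2 + [H⁺]²/(K1K2)) = 1 / (1 + 10^+2.81 + 10^+1.51)
   = 1 / (1 + 645.65 + 32.359) = 1/679.01 = 0.001473
[CO3²⁻] = α₂ × DIC = 0.001473 × 2.05 = 0.00302 mmol/L = 3.02 μmol/L

[CO3²⁻] = 3.02 μmol/L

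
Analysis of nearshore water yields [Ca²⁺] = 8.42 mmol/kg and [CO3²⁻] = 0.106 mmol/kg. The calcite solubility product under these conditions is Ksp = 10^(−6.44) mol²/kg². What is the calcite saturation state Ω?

Ω = 2.46

Ksp = 10^(−6.44) = 3.631×10^-7
Ω = [Ca²⁺][CO3²⁻]/Ksp = (8.42×10^-3)(0.106×10^-3) / 3.631×10^-7 = 2.46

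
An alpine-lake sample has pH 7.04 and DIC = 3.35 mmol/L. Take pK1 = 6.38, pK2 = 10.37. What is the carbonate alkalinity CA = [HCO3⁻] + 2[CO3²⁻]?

CA = 2.75 mmol/L

CA = [HCO3⁻] + 2[CO3²⁻] = (α₁ + 2α₂)·DIC
At pH 7.04: [H⁺]/K1 = 10^-0.66 = 0.21878, K2/[H⁺] = 10^-3.33 = 0.00046774
α₁ = 1/(1 + 0.21878 + 0.00046774) = 1/1.2192 = 0.8202; α₂ = α₁·K2/[H⁺] = 0.0003836
α₁ + 2α₂ = 0.8209
CA = 0.8209 × 3.35 = 2.75 mmol/L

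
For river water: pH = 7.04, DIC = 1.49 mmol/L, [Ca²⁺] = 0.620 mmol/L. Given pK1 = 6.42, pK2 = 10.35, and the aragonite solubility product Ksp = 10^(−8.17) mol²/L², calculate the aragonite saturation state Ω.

α₂ = 1 / (1 + [H⁺]/K2 + [H⁺]²/(K1K2)) = 1 / (1 + 10^+3.31 + 10^+2.69)
   = 1 / (1 + 2041.7 + 489.78) = 1/2532.5 = 0.0003949
[CO3²⁻] = α₂ × DIC = 0.0003949 × 1.49 = 0.0005883 mmol/L = 0.5883 μmol/L
Ksp = 10^(−8.17) = 6.761×10^-9
Ω = [Ca²⁺][CO3²⁻]/Ksp = (0.620×10^-3)(5.883×10^-7) / 6.761×10^-9 = 0.0540

Ω = 0.0540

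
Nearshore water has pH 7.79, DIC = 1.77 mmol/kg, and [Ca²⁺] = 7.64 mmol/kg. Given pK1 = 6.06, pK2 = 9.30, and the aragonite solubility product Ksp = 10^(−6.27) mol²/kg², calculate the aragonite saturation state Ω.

α₂ = 1 / (1 + [H⁺]/K2 + [H⁺]²/(K1K2)) = 1 / (1 + 10^+1.51 + 10^-0.22)
   = 1 / (1 + 32.359 + 0.60256) = 1/33.962 = 0.02944
[CO3²⁻] = α₂ × DIC = 0.02944 × 1.77 = 0.05212 mmol/kg
Ksp = 10^(−6.27) = 5.370×10^-7
Ω = [Ca²⁺][CO3²⁻]/Ksp = (7.64×10^-3)(5.212×10^-5) / 5.370×10^-7 = 0.741

Ω = 0.741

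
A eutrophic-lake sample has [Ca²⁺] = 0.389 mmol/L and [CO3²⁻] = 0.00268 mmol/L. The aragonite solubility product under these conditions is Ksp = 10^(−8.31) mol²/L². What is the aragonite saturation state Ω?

Ksp = 10^(−8.31) = 4.898×10^-9
Ω = [Ca²⁺][CO3²⁻]/Ksp = (0.389×10^-3)(0.00268×10^-3) / 4.898×10^-9 = 0.213

Ω = 0.213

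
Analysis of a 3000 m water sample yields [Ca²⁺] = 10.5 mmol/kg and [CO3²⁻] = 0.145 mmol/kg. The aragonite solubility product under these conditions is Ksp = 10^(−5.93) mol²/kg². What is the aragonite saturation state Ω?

Ω = 1.30

Ksp = 10^(−5.93) = 1.175×10^-6
Ω = [Ca²⁺][CO3²⁻]/Ksp = (10.5×10^-3)(0.145×10^-3) / 1.175×10^-6 = 1.30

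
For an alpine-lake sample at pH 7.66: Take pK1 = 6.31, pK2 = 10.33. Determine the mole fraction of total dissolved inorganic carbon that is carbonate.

α₂ = 1 / (1 + [H⁺]/K2 + [H⁺]²/(K1K2)) = 1 / (1 + 10^+2.67 + 10^+1.32)
   = 1 / (1 + 467.74 + 20.893) = 1/489.63 = 0.002042

α₂ = 0.00204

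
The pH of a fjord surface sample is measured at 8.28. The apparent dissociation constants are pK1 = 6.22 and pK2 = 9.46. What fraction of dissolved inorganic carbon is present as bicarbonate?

α₁ = 0.930

α₁ = 1 / (1 + [H⁺]/K1 + K2/[H⁺]) = 1 / (1 + 10^-2.06 + 10^-1.18)
   = 1 / (1 + 0.0087096 + 0.066069) = 1/1.0748 = 0.9304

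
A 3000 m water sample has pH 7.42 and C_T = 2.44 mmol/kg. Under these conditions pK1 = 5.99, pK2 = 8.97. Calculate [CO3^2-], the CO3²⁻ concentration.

[CO3²⁻] = 0.0646 mmol/kg

α₂ = 1 / (1 + [H⁺]/K2 + [H⁺]²/(K1K2)) = 1 / (1 + 10^+1.55 + 10^+0.12)
   = 1 / (1 + 35.481 + 1.3183) = 1/37.800 = 0.02646
[CO3²⁻] = α₂ × DIC = 0.02646 × 2.44 = 0.0646 mmol/kg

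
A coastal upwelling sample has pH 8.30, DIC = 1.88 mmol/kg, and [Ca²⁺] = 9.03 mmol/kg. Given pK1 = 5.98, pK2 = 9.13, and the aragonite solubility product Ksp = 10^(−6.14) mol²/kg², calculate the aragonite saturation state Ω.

α₂ = 1 / (1 + [H⁺]/K2 + [H⁺]²/(K1K2)) = 1 / (1 + 10^+0.83 + 10^-1.49)
   = 1 / (1 + 6.7608 + 0.032359) = 1/7.7932 = 0.1283
[CO3²⁻] = α₂ × DIC = 0.1283 × 1.88 = 0.2412 mmol/kg
Ksp = 10^(−6.14) = 7.244×10^-7
Ω = [Ca²⁺][CO3²⁻]/Ksp = (9.03×10^-3)(2.412×10^-4) / 7.244×10^-7 = 3.01

Ω = 3.01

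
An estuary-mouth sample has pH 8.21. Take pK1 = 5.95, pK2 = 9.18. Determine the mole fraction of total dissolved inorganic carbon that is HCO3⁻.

α₁ = 1 / (1 + [H⁺]/K1 + K2/[H⁺]) = 1 / (1 + 10^-2.26 + 10^-0.97)
   = 1 / (1 + 0.0054954 + 0.10715) = 1/1.1126 = 0.8988

α₁ = 0.899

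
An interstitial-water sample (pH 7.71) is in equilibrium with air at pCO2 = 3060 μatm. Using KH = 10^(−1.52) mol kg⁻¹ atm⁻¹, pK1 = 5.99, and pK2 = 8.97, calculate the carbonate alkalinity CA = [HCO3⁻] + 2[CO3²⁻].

CA = 5.38 mmol/kg

[CO2*] = KH · pCO2 = 10^(−1.52) × 3060×10^-6 = 9.241×10^-5 mol/kg
α₀ = 1/(1 + K1/[H⁺] + K1K2/[H⁺]²) = 1/(1 + 10^+1.72 + 10^+0.46) = 0.01774
DIC = [CO2*]/α₀ = 9.241×10^-5 / 0.01774 = 5.209 mmol/kg
CA = (α₁ + 2α₂)·DIC = (0.9311 + 2×0.05117) × 5.209 = 5.38 mmol/kg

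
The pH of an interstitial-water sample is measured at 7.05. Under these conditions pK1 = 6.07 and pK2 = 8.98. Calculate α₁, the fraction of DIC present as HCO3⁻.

α₁ = 0.896

α₁ = 1 / (1 + [H⁺]/K1 + K2/[H⁺]) = 1 / (1 + 10^-0.98 + 10^-1.93)
   = 1 / (1 + 0.10471 + 0.011749) = 1/1.1165 = 0.8957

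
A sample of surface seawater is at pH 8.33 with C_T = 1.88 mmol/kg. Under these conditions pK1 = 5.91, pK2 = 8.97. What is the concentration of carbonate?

α₂ = 1 / (1 + [H⁺]/K2 + [H⁺]²/(K1K2)) = 1 / (1 + 10^+0.64 + 10^-1.78)
   = 1 / (1 + 4.3652 + 0.016596) = 1/5.3818 = 0.1858
[CO3²⁻] = α₂ × DIC = 0.1858 × 1.88 = 0.349 mmol/kg

[CO3²⁻] = 0.349 mmol/kg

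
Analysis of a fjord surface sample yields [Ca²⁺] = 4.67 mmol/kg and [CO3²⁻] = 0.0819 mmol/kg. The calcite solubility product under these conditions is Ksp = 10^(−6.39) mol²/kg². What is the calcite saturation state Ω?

Ksp = 10^(−6.39) = 4.074×10^-7
Ω = [Ca²⁺][CO3²⁻]/Ksp = (4.67×10^-3)(0.0819×10^-3) / 4.074×10^-7 = 0.939

Ω = 0.939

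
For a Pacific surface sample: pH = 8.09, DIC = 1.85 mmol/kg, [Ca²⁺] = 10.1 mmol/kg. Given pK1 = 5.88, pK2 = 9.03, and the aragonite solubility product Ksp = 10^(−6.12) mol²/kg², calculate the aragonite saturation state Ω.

Ω = 2.52

α₂ = 1 / (1 + [H⁺]/K2 + [H⁺]²/(K1K2)) = 1 / (1 + 10^+0.94 + 10^-1.27)
   = 1 / (1 + 8.7096 + 0.053703) = 1/9.7633 = 0.1024
[CO3²⁻] = α₂ × DIC = 0.1024 × 1.85 = 0.1895 mmol/kg
Ksp = 10^(−6.12) = 7.586×10^-7
Ω = [Ca²⁺][CO3²⁻]/Ksp = (10.1×10^-3)(1.895×10^-4) / 7.586×10^-7 = 2.52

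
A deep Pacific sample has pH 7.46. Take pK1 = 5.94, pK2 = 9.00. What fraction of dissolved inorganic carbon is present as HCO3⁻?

α₁ = 0.944

α₁ = 1 / (1 + [H⁺]/K1 + K2/[H⁺]) = 1 / (1 + 10^-1.52 + 10^-1.54)
   = 1 / (1 + 0.030200 + 0.028840) = 1/1.0590 = 0.9443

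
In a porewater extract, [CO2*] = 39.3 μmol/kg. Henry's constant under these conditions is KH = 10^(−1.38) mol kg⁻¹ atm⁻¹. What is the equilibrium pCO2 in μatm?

pCO2 = 943 μatm

KH = 10^(−1.38) = 4.169×10^-2 mol kg⁻¹ atm⁻¹
pCO2 = [CO2*]/KH = 39.3×10^-6 / 4.169×10^-2 = 9.43×10^-4 atm = 943 μatm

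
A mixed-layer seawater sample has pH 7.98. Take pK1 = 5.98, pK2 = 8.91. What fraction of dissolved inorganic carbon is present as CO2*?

α₀ = 1 / (1 + K1/[H⁺] + K1K2/[H⁺]²) = 1 / (1 + 10^+2.00 + 10^+1.07)
   = 1 / (1 + 100.00 + 11.749) = 1/112.75 = 0.008869

α₀ = 0.00887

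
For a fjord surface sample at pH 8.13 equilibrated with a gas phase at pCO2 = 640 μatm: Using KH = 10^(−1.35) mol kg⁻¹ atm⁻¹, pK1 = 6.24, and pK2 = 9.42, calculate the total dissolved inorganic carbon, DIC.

DIC = 2.36 mmol/kg

[CO2*] = KH · pCO2 = 10^(−1.35) × 640×10^-6 = 2.859×10^-5 mol/kg
α₀ = 1/(1 + K1/[H⁺] + K1K2/[H⁺]²) = 1/(1 + 10^+1.89 + 10^+0.60) = 0.01211
DIC = [CO2*]/α₀ = 2.859×10^-5 / 0.01211 = 2.36 mmol/kg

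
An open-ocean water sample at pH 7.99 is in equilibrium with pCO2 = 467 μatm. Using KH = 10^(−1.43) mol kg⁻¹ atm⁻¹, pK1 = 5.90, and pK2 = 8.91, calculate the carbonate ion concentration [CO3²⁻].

[CO2*] = KH · pCO2 = 10^(−1.43) × 467×10^-6 = 1.735×10^-5 mol/kg
α₀ = 1/(1 + K1/[H⁺] + K1K2/[H⁺]²) = 1/(1 + 10^+2.09 + 10^+1.17) = 0.007204
DIC = [CO2*]/α₀ = 1.735×10^-5 / 0.007204 = 2.409 mmol/kg
[CO3²⁻] = α₂·DIC; α₂ = 0.1066, so [CO3²⁻] = 0.1066 × 2.409 = 0.257 mmol/kg

[CO3²⁻] = 0.257 mmol/kg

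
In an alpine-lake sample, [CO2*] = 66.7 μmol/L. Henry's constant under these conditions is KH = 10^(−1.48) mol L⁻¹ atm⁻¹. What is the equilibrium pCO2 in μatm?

pCO2 = 2010 μatm

KH = 10^(−1.48) = 3.311×10^-2 mol L⁻¹ atm⁻¹
pCO2 = [CO2*]/KH = 66.7×10^-6 / 3.311×10^-2 = 2.01×10^-3 atm = 2010 μatm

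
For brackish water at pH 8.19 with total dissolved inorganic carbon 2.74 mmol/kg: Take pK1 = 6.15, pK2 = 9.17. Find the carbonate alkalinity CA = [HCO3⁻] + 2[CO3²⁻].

CA = 2.98 mmol/kg

CA = [HCO3⁻] + 2[CO3²⁻] = (α₁ + 2α₂)·DIC
At pH 8.19: [H⁺]/K1 = 10^-2.04 = 0.0091201, K2/[H⁺] = 10^-0.98 = 0.10471
α₁ = 1/(1 + 0.0091201 + 0.10471) = 1/1.1138 = 0.8978; α₂ = α₁·K2/[H⁺] = 0.09401
α₁ + 2α₂ = 1.0858
CA = 1.0858 × 2.74 = 2.98 mmol/kg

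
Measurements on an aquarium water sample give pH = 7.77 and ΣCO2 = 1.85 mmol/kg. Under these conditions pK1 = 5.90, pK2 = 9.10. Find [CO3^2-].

α₂ = 1 / (1 + [H⁺]/K2 + [H⁺]²/(K1K2)) = 1 / (1 + 10^+1.33 + 10^-0.54)
   = 1 / (1 + 21.380 + 0.28840) = 1/22.668 = 0.04412
[CO3²⁻] = α₂ × DIC = 0.04412 × 1.85 = 0.0816 mmol/kg

[CO3²⁻] = 0.0816 mmol/kg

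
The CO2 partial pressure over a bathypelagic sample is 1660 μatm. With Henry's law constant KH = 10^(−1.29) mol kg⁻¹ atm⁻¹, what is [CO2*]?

KH = 10^(−1.29) = 5.129×10^-2 mol kg⁻¹ atm⁻¹
[CO2*] = KH · pCO2 = 5.129×10^-2 × 1660×10^-6 atm = 8.51×10^-5 mol/kg

[CO2*] = 85.1 μmol/kg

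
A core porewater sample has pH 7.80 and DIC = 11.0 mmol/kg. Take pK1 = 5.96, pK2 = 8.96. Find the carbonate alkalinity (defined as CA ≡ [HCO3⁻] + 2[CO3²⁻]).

CA = [HCO3⁻] + 2[CO3²⁻] = (α₁ + 2α₂)·DIC
At pH 7.80: [H⁺]/K1 = 10^-1.84 = 0.014454, K2/[H⁺] = 10^-1.16 = 0.069183
α₁ = 1/(1 + 0.014454 + 0.069183) = 1/1.0836 = 0.9228; α₂ = α₁·K2/[H⁺] = 0.06384
α₁ + 2α₂ = 1.0505
CA = 1.0505 × 11.0 = 11.6 mmol/kg

CA = 11.6 mmol/kg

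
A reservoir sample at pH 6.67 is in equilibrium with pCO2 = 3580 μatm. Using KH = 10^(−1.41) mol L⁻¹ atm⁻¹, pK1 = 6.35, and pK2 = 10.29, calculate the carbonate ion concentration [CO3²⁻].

[CO2*] = KH · pCO2 = 10^(−1.41) × 3580×10^-6 = 1.393×10^-4 mol/L
α₀ = 1/(1 + K1/[H⁺] + K1K2/[H⁺]²) = 1/(1 + 10^+0.32 + 10^-3.30) = 0.3236
DIC = [CO2*]/α₀ = 1.393×10^-4 / 0.3236 = 0.4303 mmol/L
[CO3²⁻] = α₂·DIC; α₂ = 0.0001622, so [CO3²⁻] = 0.0001622 × 0.4303 = 6.98×10^-5 mmol/L = 0.0698 μmol/L

[CO3²⁻] = 0.0698 μmol/L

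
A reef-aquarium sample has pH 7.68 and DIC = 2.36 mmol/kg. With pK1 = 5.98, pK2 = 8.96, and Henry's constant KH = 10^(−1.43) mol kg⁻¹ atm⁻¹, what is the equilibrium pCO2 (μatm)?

α₀ = 1 / (1 + K1/[H⁺] + K1K2/[H⁺]²) = 1 / (1 + 10^+1.70 + 10^+0.42)
   = 1 / (1 + 50.119 + 2.6303) = 1/53.749 = 0.01861
[CO2*] = α₀ × DIC = 0.01861 × 2.36 = 0.04391 mmol/kg
pCO2 = [CO2*]/KH = 4.391×10^-5 / 3.715×10^-2 = 1180 μatm

pCO2 = 1180 μatm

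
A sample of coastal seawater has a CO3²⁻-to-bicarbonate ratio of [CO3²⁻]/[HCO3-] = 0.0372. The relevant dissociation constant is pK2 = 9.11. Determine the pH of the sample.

pH = 7.68

From K2 = [H⁺][CO3²⁻]/[HCO3-]:  pH = pK2 + log₁₀([CO3²⁻]/[HCO3-])
log₁₀(0.0372) = -1.429
pH = 9.11 + (-1.429) = 7.68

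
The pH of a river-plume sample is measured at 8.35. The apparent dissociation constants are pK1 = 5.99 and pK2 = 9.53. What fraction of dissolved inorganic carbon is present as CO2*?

α₀ = 0.00408

α₀ = 1 / (1 + K1/[H⁺] + K1K2/[H⁺]²) = 1 / (1 + 10^+2.36 + 10^+1.18)
   = 1 / (1 + 229.09 + 15.136) = 1/245.22 = 0.004078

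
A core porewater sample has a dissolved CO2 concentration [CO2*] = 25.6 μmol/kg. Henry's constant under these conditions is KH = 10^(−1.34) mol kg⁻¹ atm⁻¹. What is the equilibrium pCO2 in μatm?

KH = 10^(−1.34) = 4.571×10^-2 mol kg⁻¹ atm⁻¹
pCO2 = [CO2*]/KH = 25.6×10^-6 / 4.571×10^-2 = 5.60×10^-4 atm = 560 μatm

pCO2 = 560 μatm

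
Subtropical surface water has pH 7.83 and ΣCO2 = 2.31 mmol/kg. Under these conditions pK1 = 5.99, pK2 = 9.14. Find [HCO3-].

α₁ = 1 / (1 + [H⁺]/K1 + K2/[H⁺]) = 1 / (1 + 10^-1.84 + 10^-1.31)
   = 1 / (1 + 0.014454 + 0.048978) = 1/1.0634 = 0.9404
[HCO3⁻] = α₁ × DIC = 0.9404 × 2.31 = 2.17 mmol/kg

[HCO3⁻] = 2.17 mmol/kg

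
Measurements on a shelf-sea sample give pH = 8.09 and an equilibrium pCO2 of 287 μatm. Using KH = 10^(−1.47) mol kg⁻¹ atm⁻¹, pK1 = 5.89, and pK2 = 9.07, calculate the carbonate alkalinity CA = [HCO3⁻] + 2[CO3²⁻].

CA = 1.86 mmol/kg

[CO2*] = KH · pCO2 = 10^(−1.47) × 287×10^-6 = 9.725×10^-6 mol/kg
α₀ = 1/(1 + K1/[H⁺] + K1K2/[H⁺]²) = 1/(1 + 10^+2.20 + 10^+1.22) = 0.005679
DIC = [CO2*]/α₀ = 9.725×10^-6 / 0.005679 = 1.712 mmol/kg
CA = (α₁ + 2α₂)·DIC = (0.9001 + 2×0.09425) × 1.712 = 1.86 mmol/kg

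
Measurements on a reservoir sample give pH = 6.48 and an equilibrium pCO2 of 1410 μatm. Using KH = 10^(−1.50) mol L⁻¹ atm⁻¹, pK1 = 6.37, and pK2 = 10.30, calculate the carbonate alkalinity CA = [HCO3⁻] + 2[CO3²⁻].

[CO2*] = KH · pCO2 = 10^(−1.50) × 1410×10^-6 = 4.459×10^-5 mol/L
α₀ = 1/(1 + K1/[H⁺] + K1K2/[H⁺]²) = 1/(1 + 10^+0.11 + 10^-3.71) = 0.4370
DIC = [CO2*]/α₀ = 4.459×10^-5 / 0.4370 = 0.1020 mmol/L
CA = (α₁ + 2α₂)·DIC = (0.5629 + 2×8.520×10^-5) × 0.1020 = 0.0575 mmol/L

CA = 0.0575 mmol/L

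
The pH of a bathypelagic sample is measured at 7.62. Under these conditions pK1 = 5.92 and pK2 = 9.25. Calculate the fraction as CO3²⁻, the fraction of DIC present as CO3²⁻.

α₂ = 1 / (1 + [H⁺]/K2 + [H⁺]²/(K1K2)) = 1 / (1 + 10^+1.63 + 10^-0.07)
   = 1 / (1 + 42.658 + 0.85114) = 1/44.509 = 0.02247

α₂ = 0.0225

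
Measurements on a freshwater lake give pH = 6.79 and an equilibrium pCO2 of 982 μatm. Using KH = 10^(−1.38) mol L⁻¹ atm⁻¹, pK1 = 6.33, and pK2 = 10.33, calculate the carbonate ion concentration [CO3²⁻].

[CO2*] = KH · pCO2 = 10^(−1.38) × 982×10^-6 = 4.094×10^-5 mol/L
α₀ = 1/(1 + K1/[H⁺] + K1K2/[H⁺]²) = 1/(1 + 10^+0.46 + 10^-3.08) = 0.2574
DIC = [CO2*]/α₀ = 4.094×10^-5 / 0.2574 = 0.1590 mmol/L
[CO3²⁻] = α₂·DIC; α₂ = 0.0002141, so [CO3²⁻] = 0.0002141 × 0.1590 = 3.40×10^-5 mmol/L = 0.0340 μmol/L

[CO3²⁻] = 0.0340 μmol/L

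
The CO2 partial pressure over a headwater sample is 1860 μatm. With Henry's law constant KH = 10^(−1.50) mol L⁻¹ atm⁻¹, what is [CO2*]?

KH = 10^(−1.50) = 3.162×10^-2 mol L⁻¹ atm⁻¹
[CO2*] = KH · pCO2 = 3.162×10^-2 × 1860×10^-6 atm = 5.88×10^-5 mol/L

[CO2*] = 58.8 μmol/L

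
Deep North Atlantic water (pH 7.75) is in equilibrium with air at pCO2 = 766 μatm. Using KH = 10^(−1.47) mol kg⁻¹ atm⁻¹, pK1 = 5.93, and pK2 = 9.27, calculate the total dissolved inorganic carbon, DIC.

DIC = 1.79 mmol/kg

[CO2*] = KH · pCO2 = 10^(−1.47) × 766×10^-6 = 2.596×10^-5 mol/kg
α₀ = 1/(1 + K1/[H⁺] + K1K2/[H⁺]²) = 1/(1 + 10^+1.82 + 10^+0.30) = 0.01448
DIC = [CO2*]/α₀ = 2.596×10^-5 / 0.01448 = 1.79 mmol/kg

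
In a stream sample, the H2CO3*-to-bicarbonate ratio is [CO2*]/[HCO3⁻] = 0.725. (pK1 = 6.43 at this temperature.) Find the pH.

pH = 6.57

From K1 = [H⁺][HCO3⁻]/[CO2*]:  pH = pK1 − log₁₀([CO2*]/[HCO3⁻])
log₁₀(0.725) = -0.140
pH = 6.43 − (-0.140) = 6.57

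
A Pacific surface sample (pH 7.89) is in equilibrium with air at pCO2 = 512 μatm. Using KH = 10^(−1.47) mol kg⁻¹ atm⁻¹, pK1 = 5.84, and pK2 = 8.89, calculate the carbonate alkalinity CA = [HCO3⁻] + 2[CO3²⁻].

[CO2*] = KH · pCO2 = 10^(−1.47) × 512×10^-6 = 1.735×10^-5 mol/kg
α₀ = 1/(1 + K1/[H⁺] + K1K2/[H⁺]²) = 1/(1 + 10^+2.05 + 10^+1.05) = 0.008037
DIC = [CO2*]/α₀ = 1.735×10^-5 / 0.008037 = 2.159 mmol/kg
CA = (α₁ + 2α₂)·DIC = (0.9018 + 2×0.09018) × 2.159 = 2.34 mmol/kg

CA = 2.34 mmol/kg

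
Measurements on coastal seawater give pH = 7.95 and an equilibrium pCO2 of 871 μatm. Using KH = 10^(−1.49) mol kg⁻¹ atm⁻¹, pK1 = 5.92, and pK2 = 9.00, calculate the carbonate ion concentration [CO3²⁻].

[CO2*] = KH · pCO2 = 10^(−1.49) × 871×10^-6 = 2.819×10^-5 mol/kg
α₀ = 1/(1 + K1/[H⁺] + K1K2/[H⁺]²) = 1/(1 + 10^+2.03 + 10^+0.98) = 0.008496
DIC = [CO2*]/α₀ = 2.819×10^-5 / 0.008496 = 3.317 mmol/kg
[CO3²⁻] = α₂·DIC; α₂ = 0.08114, so [CO3²⁻] = 0.08114 × 3.317 = 0.269 mmol/kg

[CO3²⁻] = 0.269 mmol/kg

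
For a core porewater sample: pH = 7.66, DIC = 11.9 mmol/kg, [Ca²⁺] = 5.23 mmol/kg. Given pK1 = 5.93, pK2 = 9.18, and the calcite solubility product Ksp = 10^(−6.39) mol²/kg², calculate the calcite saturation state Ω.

Ω = 4.40

α₂ = 1 / (1 + [H⁺]/K2 + [H⁺]²/(K1K2)) = 1 / (1 + 10^+1.52 + 10^-0.21)
   = 1 / (1 + 33.113 + 0.61660) = 1/34.730 = 0.02879
[CO3²⁻] = α₂ × DIC = 0.02879 × 11.9 = 0.3426 mmol/kg
Ksp = 10^(−6.39) = 4.074×10^-7
Ω = [Ca²⁺][CO3²⁻]/Ksp = (5.23×10^-3)(3.426×10^-4) / 4.074×10^-7 = 4.40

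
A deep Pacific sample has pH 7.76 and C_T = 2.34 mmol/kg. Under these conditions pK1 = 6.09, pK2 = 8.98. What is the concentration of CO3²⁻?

α₂ = 1 / (1 + [H⁺]/K2 + [H⁺]²/(K1K2)) = 1 / (1 + 10^+1.22 + 10^-0.45)
   = 1 / (1 + 16.596 + 0.35481) = 1/17.951 = 0.05571
[CO3²⁻] = α₂ × DIC = 0.05571 × 2.34 = 0.130 mmol/kg

[CO3²⁻] = 0.130 mmol/kg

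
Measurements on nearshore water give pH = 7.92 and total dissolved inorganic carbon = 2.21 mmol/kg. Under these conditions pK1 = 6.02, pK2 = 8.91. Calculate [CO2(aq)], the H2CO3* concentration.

[CO2*] = 0.0250 mmol/kg

α₀ = 1 / (1 + K1/[H⁺] + K1K2/[H⁺]²) = 1 / (1 + 10^+1.90 + 10^+0.91)
   = 1 / (1 + 79.433 + 8.1283) = 1/88.561 = 0.01129
[CO2*] = α₀ × DIC = 0.01129 × 2.21 = 0.0250 mmol/kg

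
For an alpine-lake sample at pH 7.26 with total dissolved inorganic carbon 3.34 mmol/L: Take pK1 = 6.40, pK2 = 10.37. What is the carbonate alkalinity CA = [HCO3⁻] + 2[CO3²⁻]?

CA = [HCO3⁻] + 2[CO3²⁻] = (α₁ + 2α₂)·DIC
At pH 7.26: [H⁺]/K1 = 10^-0.86 = 0.13804, K2/[H⁺] = 10^-3.11 = 0.00077625
α₁ = 1/(1 + 0.13804 + 0.00077625) = 1/1.1388 = 0.8781; α₂ = α₁·K2/[H⁺] = 0.0006816
α₁ + 2α₂ = 0.8795
CA = 0.8795 × 3.34 = 2.94 mmol/L

CA = 2.94 mmol/L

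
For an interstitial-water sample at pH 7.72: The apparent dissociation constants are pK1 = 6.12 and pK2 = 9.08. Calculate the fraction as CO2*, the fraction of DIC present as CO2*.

α₀ = 0.0235

α₀ = 1 / (1 + K1/[H⁺] + K1K2/[H⁺]²) = 1 / (1 + 10^+1.60 + 10^+0.24)
   = 1 / (1 + 39.811 + 1.7378) = 1/42.549 = 0.02350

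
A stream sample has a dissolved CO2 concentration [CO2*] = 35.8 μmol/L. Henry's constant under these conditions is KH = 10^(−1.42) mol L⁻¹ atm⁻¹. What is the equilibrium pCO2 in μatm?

KH = 10^(−1.42) = 3.802×10^-2 mol L⁻¹ atm⁻¹
pCO2 = [CO2*]/KH = 35.8×10^-6 / 3.802×10^-2 = 9.42×10^-4 atm = 942 μatm

pCO2 = 942 μatm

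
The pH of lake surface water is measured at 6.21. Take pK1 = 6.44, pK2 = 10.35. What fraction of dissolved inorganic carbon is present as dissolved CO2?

α₀ = 0.629

α₀ = 1 / (1 + K1/[H⁺] + K1K2/[H⁺]²) = 1 / (1 + 10^-0.23 + 10^-4.37)
   = 1 / (1 + 0.58884 + 4.2658×10^-5) = 1/1.5889 = 0.6294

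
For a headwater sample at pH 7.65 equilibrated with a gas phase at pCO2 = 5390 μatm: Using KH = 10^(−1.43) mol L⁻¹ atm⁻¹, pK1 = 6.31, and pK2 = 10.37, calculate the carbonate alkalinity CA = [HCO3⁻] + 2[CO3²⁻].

CA = 4.40 mmol/L

[CO2*] = KH · pCO2 = 10^(−1.43) × 5390×10^-6 = 2.003×10^-4 mol/L
α₀ = 1/(1 + K1/[H⁺] + K1K2/[H⁺]²) = 1/(1 + 10^+1.34 + 10^-1.38) = 0.04363
DIC = [CO2*]/α₀ = 2.003×10^-4 / 0.04363 = 4.590 mmol/L
CA = (α₁ + 2α₂)·DIC = (0.9545 + 2×0.001819) × 4.590 = 4.40 mmol/L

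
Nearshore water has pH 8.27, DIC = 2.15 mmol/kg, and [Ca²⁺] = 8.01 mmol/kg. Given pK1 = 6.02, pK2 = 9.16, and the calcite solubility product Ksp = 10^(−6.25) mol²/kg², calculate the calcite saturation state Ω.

α₂ = 1 / (1 + [H⁺]/K2 + [H⁺]²/(K1K2)) = 1 / (1 + 10^+0.89 + 10^-1.36)
   = 1 / (1 + 7.7625 + 0.043652) = 1/8.8061 = 0.1136
[CO3²⁻] = α₂ × DIC = 0.1136 × 2.15 = 0.2441 mmol/kg
Ksp = 10^(−6.25) = 5.623×10^-7
Ω = [Ca²⁺][CO3²⁻]/Ksp = (8.01×10^-3)(2.441×10^-4) / 5.623×10^-7 = 3.48

Ω = 3.48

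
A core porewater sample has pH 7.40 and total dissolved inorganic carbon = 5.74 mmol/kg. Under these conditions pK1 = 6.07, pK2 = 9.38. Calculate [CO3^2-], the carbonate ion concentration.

[CO3²⁻] = 0.0569 mmol/kg

α₂ = 1 / (1 + [H⁺]/K2 + [H⁺]²/(K1K2)) = 1 / (1 + 10^+1.98 + 10^+0.65)
   = 1 / (1 + 95.499 + 4.4668) = 1/100.97 = 0.009904
[CO3²⁻] = α₂ × DIC = 0.009904 × 5.74 = 0.0569 mmol/kg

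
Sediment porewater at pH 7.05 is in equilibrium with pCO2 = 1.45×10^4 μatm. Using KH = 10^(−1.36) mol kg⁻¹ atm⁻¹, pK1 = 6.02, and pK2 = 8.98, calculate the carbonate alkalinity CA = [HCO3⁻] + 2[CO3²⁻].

[CO2*] = KH · pCO2 = 10^(−1.36) × 1.45×10^4×10^-6 = 6.329×10^-4 mol/kg
α₀ = 1/(1 + K1/[H⁺] + K1K2/[H⁺]²) = 1/(1 + 10^+1.03 + 10^-0.90) = 0.08445
DIC = [CO2*]/α₀ = 6.329×10^-4 / 0.08445 = 7.495 mmol/kg
CA = (α₁ + 2α₂)·DIC = (0.9049 + 2×0.01063) × 7.495 = 6.94 mmol/kg

CA = 6.94 mmol/kg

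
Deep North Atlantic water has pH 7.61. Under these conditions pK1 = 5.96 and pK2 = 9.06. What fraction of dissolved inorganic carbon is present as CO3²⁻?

α₂ = 0.0335

α₂ = 1 / (1 + [H⁺]/K2 + [H⁺]²/(K1K2)) = 1 / (1 + 10^+1.45 + 10^-0.20)
   = 1 / (1 + 28.184 + 0.63096) = 1/29.815 = 0.03354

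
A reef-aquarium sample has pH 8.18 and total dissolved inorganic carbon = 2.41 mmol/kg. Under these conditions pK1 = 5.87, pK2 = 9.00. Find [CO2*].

[CO2*] = 10.2 μmol/kg

α₀ = 1 / (1 + K1/[H⁺] + K1K2/[H⁺]²) = 1 / (1 + 10^+2.31 + 10^+1.49)
   = 1 / (1 + 204.17 + 30.903) = 1/236.08 = 0.004236
[CO2*] = α₀ × DIC = 0.004236 × 2.41 = 0.0102 mmol/kg = 10.2 μmol/kg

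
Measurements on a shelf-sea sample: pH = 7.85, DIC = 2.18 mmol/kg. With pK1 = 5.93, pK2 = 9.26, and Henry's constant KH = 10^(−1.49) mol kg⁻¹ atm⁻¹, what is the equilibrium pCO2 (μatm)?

α₀ = 1 / (1 + K1/[H⁺] + K1K2/[H⁺]²) = 1 / (1 + 10^+1.92 + 10^+0.51)
   = 1 / (1 + 83.176 + 3.2359) = 1/87.412 = 0.01144
[CO2*] = α₀ × DIC = 0.01144 × 2.18 = 0.02494 mmol/kg
pCO2 = [CO2*]/KH = 2.494×10^-5 / 3.236×10^-2 = 771 μatm

pCO2 = 771 μatm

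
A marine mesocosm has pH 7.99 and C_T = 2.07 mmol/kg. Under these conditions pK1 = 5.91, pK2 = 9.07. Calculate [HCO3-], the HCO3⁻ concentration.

[HCO3⁻] = 1.90 mmol/kg

α₁ = 1 / (1 + [H⁺]/K1 + K2/[H⁺]) = 1 / (1 + 10^-2.08 + 10^-1.08)
   = 1 / (1 + 0.0083176 + 0.083176) = 1/1.0915 = 0.9162
[HCO3⁻] = α₁ × DIC = 0.9162 × 2.07 = 1.90 mmol/kg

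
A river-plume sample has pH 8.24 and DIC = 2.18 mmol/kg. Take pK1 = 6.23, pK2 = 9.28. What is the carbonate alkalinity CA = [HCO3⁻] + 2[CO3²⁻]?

CA = [HCO3⁻] + 2[CO3²⁻] = (α₁ + 2α₂)·DIC
At pH 8.24: [H⁺]/K1 = 10^-2.01 = 0.0097724, K2/[H⁺] = 10^-1.04 = 0.091201
α₁ = 1/(1 + 0.0097724 + 0.091201) = 1/1.1010 = 0.9083; α₂ = α₁·K2/[H⁺] = 0.08284
α₁ + 2α₂ = 1.0740
CA = 1.0740 × 2.18 = 2.34 mmol/kg

CA = 2.34 mmol/kg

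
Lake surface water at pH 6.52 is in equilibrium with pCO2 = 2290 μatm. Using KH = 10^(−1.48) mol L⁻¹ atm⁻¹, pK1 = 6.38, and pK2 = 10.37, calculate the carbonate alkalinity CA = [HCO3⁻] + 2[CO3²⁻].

[CO2*] = KH · pCO2 = 10^(−1.48) × 2290×10^-6 = 7.583×10^-5 mol/L
α₀ = 1/(1 + K1/[H⁺] + K1K2/[H⁺]²) = 1/(1 + 10^+0.14 + 10^-3.71) = 0.4201
DIC = [CO2*]/α₀ = 7.583×10^-5 / 0.4201 = 0.1805 mmol/L
CA = (α₁ + 2α₂)·DIC = (0.5799 + 2×8.191×10^-5) × 0.1805 = 0.105 mmol/L

CA = 0.105 mmol/L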